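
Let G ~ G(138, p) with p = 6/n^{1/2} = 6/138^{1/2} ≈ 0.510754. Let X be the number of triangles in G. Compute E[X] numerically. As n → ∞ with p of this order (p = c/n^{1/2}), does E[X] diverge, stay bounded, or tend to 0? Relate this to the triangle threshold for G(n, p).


Number of potential triangles: C(138, 3) = 428536.
Each occurs with probability p³ ≈ (0.510754)³ ≈ 1.33240153e-01.
By linearity: E[X] = C(138, 3)·p³ ≈ 428536 · 1.33240153e-01 ≈ 57098.202052.
Since α = 1/2 < 1, p = c/n^{1/2} ≫ 1/n is above the triangle threshold p ~ 1/n. Asymptotically E[X] ~ (c³/6)·n^{3(1−α)} = (6³/6)·n^{1.5} → ∞; triangles are abundant w.h.p.

E[X] ≈ 57098.202052; in regime p = Θ(1/n^{1/2}) E[X] diverges (above the triangle threshold p ~ 1/n).


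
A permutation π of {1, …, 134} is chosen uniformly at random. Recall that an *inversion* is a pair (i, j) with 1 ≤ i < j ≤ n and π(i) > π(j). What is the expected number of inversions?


Write X = Σ X_I over the C(134, 2) = 8911 pairs i < j, with X_I the indicator of one inversion.
There are 8911 indicators.
For each fixed pair i < j, the values π(i) and π(j) are two distinct elements of {1, …, 134} in uniformly random order; by symmetry P[π(i) > π(j)] = 1/2.
By linearity: E[X] = 8911 · (1/2) = C(134, 2) · (1/2) = 8911/2 = 8911/2 ≈ 4455.50000.

E[X] = 8911/2 = 4455.50000.


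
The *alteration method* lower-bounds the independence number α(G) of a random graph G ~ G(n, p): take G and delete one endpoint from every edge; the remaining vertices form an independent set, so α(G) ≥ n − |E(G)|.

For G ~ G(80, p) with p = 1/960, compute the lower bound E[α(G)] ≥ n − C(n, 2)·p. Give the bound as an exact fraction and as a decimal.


E[|E(G)|] = C(80, 2)·p = 3160 · (1/960) = 79/24.
E[α(G)] ≥ n − E[|E(G)|] = 80 − 79/24 = 1841/24.
Numerically: ≈ 76.708.
(This is only a lower bound; the true E[α(G)] may be larger.)

E[α(G)] ≥ 1841/24 ≈ 76.708.


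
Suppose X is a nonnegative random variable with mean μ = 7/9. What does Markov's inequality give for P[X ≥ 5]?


μ = E[X] = 7/9, a = 5.
Markov: P[X ≥ 5] ≤ μ/a = (7/9)/5 = 7/45.
Numerically: ≈ 0.155556.
(Since a = 5 > μ = 0.777778, the bound 7/45 is < 1 and informative.)

P[X ≥ 5] ≤ 7/45 ≈ 0.155556.


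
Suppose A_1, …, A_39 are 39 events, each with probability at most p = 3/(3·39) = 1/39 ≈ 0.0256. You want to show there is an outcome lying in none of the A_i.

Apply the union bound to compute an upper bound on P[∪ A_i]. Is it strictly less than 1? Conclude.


Union bound: P[∪_{i=1}^{39} A_i] ≤ Σ_i P[A_i] ≤ 39·p = 39·(1/39) = 1.
Numerically: 1 ≈ 1.0000.
Is 1 < 1? NO.
Since the bound 1 is ≥ 1, the union bound is uninformative here; it does NOT by itself certify existence.

39·p = 1 ≈ 1.0000; existence NOT certified by the union bound.


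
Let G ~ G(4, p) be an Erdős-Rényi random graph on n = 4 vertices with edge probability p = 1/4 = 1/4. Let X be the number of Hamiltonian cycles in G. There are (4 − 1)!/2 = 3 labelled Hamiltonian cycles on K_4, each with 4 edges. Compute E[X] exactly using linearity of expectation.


K_4 has (4 − 1)!/2 = 3 labelled Hamiltonian cycles.
For each such Hamiltonian cycle H, let X_H = 1 if all 4 edges of H are present in G. Then P[X_H = 1] = p^{4} = (1/4)^{4} = 1/256.
By linearity: E[X] = Σ_H E[X_H] = 3 · p^{4} = 3 · 1/256 = 3/256.
Numerically: E[X] ≈ 0.0117188.

E[X] = 3 · (1/4)^{4} = 3/256 ≈ 0.0117188.


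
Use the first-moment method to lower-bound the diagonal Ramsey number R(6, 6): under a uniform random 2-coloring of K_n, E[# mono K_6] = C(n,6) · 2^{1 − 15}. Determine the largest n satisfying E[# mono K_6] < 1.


We need C(n, 6) · 2^{1 − 15} < 1, i.e. C(n, 6) < 2^{15 − 1} = 16384.
Check values of n near the boundary:
  n = 11: C(11, 6) = 462; 462 < 16384? YES
  n = 12: C(12, 6) = 924; 924 < 16384? YES
  n = 13: C(13, 6) = 1716; 1716 < 16384? YES
  n = 14: C(14, 6) = 3003; 3003 < 16384? YES
  n = 15: C(15, 6) = 5005; 5005 < 16384? YES
  n = 16: C(16, 6) = 8008; 8008 < 16384? YES
  n = 17: C(17, 6) = 12376; 12376 < 16384? YES
  n = 18: C(18, 6) = 18564; 18564 < 16384? NO
The largest n with C(n, 6) < 16384 is n = 17 (where E[X] = 1547/2048 ≈ 0.755371). Hence R(6, 6) > 17, i.e. R(6, 6) ≥ 18.

Largest n = 17; hence R(6, 6) > 17.


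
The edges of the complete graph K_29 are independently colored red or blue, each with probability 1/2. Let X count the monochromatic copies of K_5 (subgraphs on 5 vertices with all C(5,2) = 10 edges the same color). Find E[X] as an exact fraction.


Let X = Σ_S X_S over the C(29, 5) = 118755 subsets S of size 5, where X_S = 1 if the K_5 on S is monochromatic.
For a fixed S, the K_5 on S has C(5, 2) = 10 edges. P[all 10 edges red] = (1/2)^10, and likewise for blue, so P[monochromatic] = 2·(1/2)^10 = 2^{1 − 10} = 1/512.
By linearity: E[X] = C(29, 5) · 2^{1 − 10} = 118755 · 1/512 = 118755/512.
Numerically: E[X] ≈ 231.943.

E[X] = C(29,5)·2^(1−C(5,2)) = 118755/512 ≈ 231.943.


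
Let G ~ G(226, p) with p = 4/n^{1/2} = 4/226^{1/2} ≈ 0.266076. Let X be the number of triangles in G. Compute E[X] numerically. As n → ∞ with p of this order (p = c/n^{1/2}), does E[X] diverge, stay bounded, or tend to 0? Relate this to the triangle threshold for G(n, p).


Number of potential triangles: C(226, 3) = 1898400.
Each occurs with probability p³ ≈ (0.266076)³ ≈ 1.88372419e-02.
By linearity: E[X] = C(226, 3)·p³ ≈ 1898400 · 1.88372419e-02 ≈ 35760.620058.
Since α = 1/2 < 1, p = c/n^{1/2} ≫ 1/n is above the triangle threshold p ~ 1/n. Asymptotically E[X] ~ (c³/6)·n^{3(1−α)} = (4³/6)·n^{1.5} → ∞; triangles are abundant w.h.p.

E[X] ≈ 35760.620058; in regime p = Θ(1/n^{1/2}) E[X] diverges (above the triangle threshold p ~ 1/n).


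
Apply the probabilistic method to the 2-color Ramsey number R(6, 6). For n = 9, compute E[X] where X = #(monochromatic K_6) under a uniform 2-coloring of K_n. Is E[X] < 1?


E[X] = C(9, 6) · 2^{1 − 15} = 84 · 2^{−14} = 84/16384.
As a reduced fraction: E[X] = 21/4096 ≈ 0.005127.
Is E[X] < 1? YES.
Since E[X] < 1, there exists a 2-coloring of K_{9} with no monochromatic K_6; hence R(6, 6) > 9.

E[X] = 21/4096 ≈ 0.005127; E[X] < 1, so R(6, 6) > 9.


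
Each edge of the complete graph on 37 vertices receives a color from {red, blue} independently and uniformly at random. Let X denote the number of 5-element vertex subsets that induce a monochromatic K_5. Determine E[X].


Let X = Σ_S X_S over the C(37, 5) = 435897 subsets S of size 5, where X_S = 1 if the K_5 on S is monochromatic.
For a fixed S, the K_5 on S has C(5, 2) = 10 edges. P[all 10 edges red] = (1/2)^10, and likewise for blue, so P[monochromatic] = 2·(1/2)^10 = 2^{1 − 10} = 1/512.
By linearity of expectation: E[X] = C(37, 5) · 2^{1 − 10} = 435897 · 1/512 = 435897/512.
Numerically: E[X] ≈ 851.3613.

E[X] = C(37,5)·2^(1−C(5,2)) = 435897/512 ≈ 851.3613.


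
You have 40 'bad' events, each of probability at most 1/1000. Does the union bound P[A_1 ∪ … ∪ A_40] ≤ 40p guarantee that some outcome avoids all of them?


Union bound: P[∪_{i=1}^{40} A_i] ≤ Σ_i P[A_i] ≤ 40·p = 40·(1/1000) = 1/25.
Numerically: 1/25 ≈ 0.040000.
Is 1/25 < 1? YES.
Since P[∪ A_i] ≤ 1/25 < 1, the complement has P[∩ A_i^c] ≥ 1 − 1/25 = 24/25 > 0, so some outcome avoids every A_i.

40·p = 1/25 ≈ 0.040000; existence CERTIFIED by the union bound.


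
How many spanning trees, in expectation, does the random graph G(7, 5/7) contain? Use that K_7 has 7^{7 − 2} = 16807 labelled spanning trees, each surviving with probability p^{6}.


K_7 has 7^{7 − 2} = 16807 labelled spanning trees.
For each such spanning tree H, let X_H = 1 if all 6 edges of H are present in G. Then P[X_H = 1] = p^{6} = (5/7)^{6} = 15625/117649.
By linearity: E[X] = Σ_H E[X_H] = 16807 · p^{6} = 16807 · 15625/117649 = 15625/7.
Numerically: E[X] ≈ 2.23e+03.

E[X] = 16807 · (5/7)^{6} = 15625/7 ≈ 2.23e+03.


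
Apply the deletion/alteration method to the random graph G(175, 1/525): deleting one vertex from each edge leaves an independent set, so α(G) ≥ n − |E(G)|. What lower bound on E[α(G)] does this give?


E[|E(G)|] = C(175, 2)·p = 15225 · (1/525) = 29.
E[α(G)] ≥ n − E[|E(G)|] = 175 − 29 = 146.
Numerically: ≈ 146.00000.
(This is only a lower bound; the true E[α(G)] may be larger.)

E[α(G)] ≥ 146 ≈ 146.00000.


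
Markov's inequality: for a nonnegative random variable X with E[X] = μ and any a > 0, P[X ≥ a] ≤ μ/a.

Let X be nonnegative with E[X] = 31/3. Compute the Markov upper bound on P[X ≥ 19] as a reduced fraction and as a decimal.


μ = E[X] = 31/3, a = 19.
Markov: P[X ≥ 19] ≤ μ/a = (31/3)/19 = 31/57.
Numerically: ≈ 0.54386.
(Since a = 19 > μ = 10.33333, the bound 31/57 is < 1 and informative.)

P[X ≥ 19] ≤ 31/57 ≈ 0.54386.


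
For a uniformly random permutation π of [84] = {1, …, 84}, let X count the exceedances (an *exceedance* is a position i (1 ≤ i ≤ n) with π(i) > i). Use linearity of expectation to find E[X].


Write X = Σ_{i=1}^{84} X_i, where X_i = 1_{π(i) > i}.
For each fixed i, π(i) is uniform over {1, …, 84} (marginal of a uniform permutation), so P[π(i) > i] = (n − i)/n. Summing: Σ_{i=1}^{84} (n − i)/n = (0 + 1 + … + 83)/84 = 84(84 − 1)/(2·84) = (84 − 1)/2.
Hence E[X] = Σ_{i=1}^{84} (84 − i)/84 = 83/2 ≈ 41.500.

E[X] = 83/2 = 41.500.


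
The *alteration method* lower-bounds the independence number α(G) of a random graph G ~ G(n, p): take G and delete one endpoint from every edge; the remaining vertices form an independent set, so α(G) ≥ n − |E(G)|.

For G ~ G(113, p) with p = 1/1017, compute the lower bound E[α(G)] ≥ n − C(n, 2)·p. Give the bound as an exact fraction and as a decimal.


E[|E(G)|] = C(113, 2)·p = 6328 · (1/1017) = 56/9.
E[α(G)] ≥ n − E[|E(G)|] = 113 − 56/9 = 961/9.
Numerically: ≈ 106.77778.
(This is only a lower bound; the true E[α(G)] may be larger.)

E[α(G)] ≥ 961/9 ≈ 106.77778.


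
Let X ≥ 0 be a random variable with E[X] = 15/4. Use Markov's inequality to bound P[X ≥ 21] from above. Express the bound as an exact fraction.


μ = E[X] = 15/4, a = 21.
Markov: P[X ≥ 21] ≤ μ/a = (15/4)/21 = 5/28.
Numerically: ≈ 0.1786.
(Since a = 21 > μ = 3.7500, the bound 5/28 is < 1 and informative.)

P[X ≥ 21] ≤ 5/28 ≈ 0.1786.


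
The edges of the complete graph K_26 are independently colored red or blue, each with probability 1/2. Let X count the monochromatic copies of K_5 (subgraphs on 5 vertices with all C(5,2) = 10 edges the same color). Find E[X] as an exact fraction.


Let X = Σ_S X_S over the C(26, 5) = 65780 subsets S of size 5, where X_S = 1 if the K_5 on S is monochromatic.
For a fixed S, the K_5 on S has C(5, 2) = 10 edges. P[all 10 edges red] = (1/2)^10, and likewise for blue, so P[monochromatic] = 2·(1/2)^10 = 2^{1 − 10} = 1/512.
By linearity: E[X] = C(26, 5) · 2^{1 − 10} = 65780 · 1/512 = 16445/128.
Numerically: E[X] ≈ 128.4766.

E[X] = C(26,5)·2^(1−C(5,2)) = 16445/128 ≈ 128.4766.


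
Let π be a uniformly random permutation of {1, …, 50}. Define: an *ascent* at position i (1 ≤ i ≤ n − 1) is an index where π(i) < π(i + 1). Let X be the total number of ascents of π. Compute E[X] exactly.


Write X = Σ X_I over i = 1, …, 49, with X_I the indicator of one ascent.
There are 49 indicators.
For each fixed i, the pair (π(i), π(i+1)) is a uniformly random ordered pair of distinct values from {1, …, 50}; by symmetry P[π(i) < π(i+1)] = 1/2.
By linearity: E[X] = 49 · (1/2) = (50 − 1) · (1/2) = 49/2 ≈ 24.500.

E[X] = 49/2 = 24.500.


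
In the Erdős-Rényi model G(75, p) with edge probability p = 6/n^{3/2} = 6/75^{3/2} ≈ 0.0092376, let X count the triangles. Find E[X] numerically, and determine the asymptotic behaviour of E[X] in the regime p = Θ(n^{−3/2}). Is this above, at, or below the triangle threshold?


Number of potential triangles: C(75, 3) = 67525.
Each occurs with probability p³ ≈ (0.0092376)³ ≈ 7.88275568e-07.
By linearity: E[X] = C(75, 3)·p³ ≈ 67525 · 7.88275568e-07 ≈ 0.053228.
Since α = 3/2 > 1, p = c/n^{3/2} = o(1/n) is below the triangle threshold p ~ 1/n. Asymptotically E[X] ~ (c³/6)·n^{3(1−α)} = (6³/6)·n^{-1.5} → 0, so by Markov's inequality G has no triangles w.h.p.

E[X] ≈ 0.053228; in regime p = Θ(1/n^{3/2}) E[X] tends to 0 (below the triangle threshold p ~ 1/n).


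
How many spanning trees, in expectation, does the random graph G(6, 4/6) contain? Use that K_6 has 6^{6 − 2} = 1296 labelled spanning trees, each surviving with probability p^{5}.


K_6 has 6^{6 − 2} = 1296 labelled spanning trees.
For each such spanning tree H, let X_H = 1 if all 5 edges of H are present in G. Then P[X_H = 1] = p^{5} = (2/3)^{5} = 32/243.
By linearity of expectation: E[X] = Σ_H E[X_H] = 1296 · p^{5} = 1296 · 32/243 = 512/3.
Numerically: E[X] ≈ 170.667.

E[X] = 1296 · (2/3)^{5} = 512/3 ≈ 170.667.


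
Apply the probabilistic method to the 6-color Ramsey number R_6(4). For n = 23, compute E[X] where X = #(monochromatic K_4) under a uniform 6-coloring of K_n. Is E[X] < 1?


E[X] = C(23, 4) · 6^{1 − 6} = 8855 · 6^{−5} = 8855/7776.
As a reduced fraction: E[X] = 8855/7776 ≈ 1.13876.
Is E[X] < 1? NO.
Since E[X] ≥ 1, the first-moment bound is inconclusive at n = 23; it does NOT by itself certify R_6(4) > 23.

E[X] = 8855/7776 ≈ 1.13876; E[X] ≥ 1; first-moment method inconclusive here.


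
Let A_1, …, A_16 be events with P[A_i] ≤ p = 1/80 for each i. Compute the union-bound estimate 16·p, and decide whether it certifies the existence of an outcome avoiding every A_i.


Union bound: P[∪_{i=1}^{16} A_i] ≤ Σ_i P[A_i] ≤ 16·p = 16·(1/80) = 1/5.
Numerically: 1/5 ≈ 0.200000.
Is 1/5 < 1? YES.
Since P[∪ A_i] ≤ 1/5 < 1, the complement has P[∩ A_i^c] ≥ 1 − 1/5 = 4/5 > 0, so some outcome avoids every A_i.

16·p = 1/5 ≈ 0.200000; existence CERTIFIED by the union bound.


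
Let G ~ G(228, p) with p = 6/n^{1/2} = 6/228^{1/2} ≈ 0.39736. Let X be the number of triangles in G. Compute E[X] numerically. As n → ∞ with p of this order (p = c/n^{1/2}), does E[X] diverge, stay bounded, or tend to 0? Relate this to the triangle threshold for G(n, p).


Number of potential triangles: C(228, 3) = 1949476.
Each occurs with probability p³ ≈ (0.39736)³ ≈ 6.2741006e-02.
By linearity: E[X] = C(228, 3)·p³ ≈ 1949476 · 6.2741006e-02 ≈ 122312.08617.
Since α = 1/2 < 1, p = c/n^{1/2} ≫ 1/n is above the triangle threshold p ~ 1/n. Asymptotically E[X] ~ (c³/6)·n^{3(1−α)} = (6³/6)·n^{1.5} → ∞; triangles are abundant w.h.p.

E[X] ≈ 122312.08617; in regime p = Θ(1/n^{1/2}) E[X] diverges (above the triangle threshold p ~ 1/n).


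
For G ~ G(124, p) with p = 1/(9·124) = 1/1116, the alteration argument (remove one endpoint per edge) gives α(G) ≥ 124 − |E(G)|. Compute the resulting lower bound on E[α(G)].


E[|E(G)|] = C(124, 2)·p = 7626 · (1/1116) = 41/6.
E[α(G)] ≥ n − E[|E(G)|] = 124 − 41/6 = 703/6.
Numerically: ≈ 117.16667.
(This is only a lower bound; the true E[α(G)] may be larger.)

E[α(G)] ≥ 703/6 ≈ 117.16667.


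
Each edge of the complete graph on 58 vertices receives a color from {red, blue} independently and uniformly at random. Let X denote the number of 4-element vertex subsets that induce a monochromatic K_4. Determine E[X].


Let X = Σ_S X_S over the C(58, 4) = 424270 subsets S of size 4, where X_S = 1 if the K_4 on S is monochromatic.
For a fixed S, the K_4 on S has C(4, 2) = 6 edges. P[all 6 edges red] = (1/2)^6, and likewise for blue, so P[monochromatic] = 2·(1/2)^6 = 2^{1 − 6} = 1/32.
Summing: E[X] = C(58, 4) · 2^{1 − 6} = 424270 · 1/32 = 212135/16.
Numerically: E[X] ≈ 13258.43750.

E[X] = C(58,4)·2^(1−C(4,2)) = 212135/16 ≈ 13258.43750.


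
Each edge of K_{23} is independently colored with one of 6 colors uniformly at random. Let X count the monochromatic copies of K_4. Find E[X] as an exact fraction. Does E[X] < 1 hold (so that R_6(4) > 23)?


E[X] = C(23, 4) · 6^{1 − 6} = 8855 · 6^{−5} = 8855/7776.
As a reduced fraction: E[X] = 8855/7776 ≈ 1.1387603.
Is E[X] < 1? NO.
Since E[X] ≥ 1, the first-moment bound is inconclusive at n = 23; it does NOT by itself certify R_6(4) > 23.

E[X] = 8855/7776 ≈ 1.1387603; E[X] ≥ 1; first-moment method inconclusive here.


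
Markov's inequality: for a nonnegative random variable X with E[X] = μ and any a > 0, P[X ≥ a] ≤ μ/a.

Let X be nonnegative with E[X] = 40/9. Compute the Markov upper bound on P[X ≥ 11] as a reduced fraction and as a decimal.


μ = E[X] = 40/9, a = 11.
Markov: P[X ≥ 11] ≤ μ/a = (40/9)/11 = 40/99.
Numerically: ≈ 0.404.
(Since a = 11 > μ = 4.444, the bound 40/99 is < 1 and informative.)

P[X ≥ 11] ≤ 40/99 ≈ 0.404.


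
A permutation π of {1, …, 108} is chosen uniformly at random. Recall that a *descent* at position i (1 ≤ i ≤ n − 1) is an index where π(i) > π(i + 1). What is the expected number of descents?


Write X = Σ X_I over i = 1, …, 107, with X_I the indicator of one descent.
There are 107 indicators.
For each fixed i, the pair (π(i), π(i+1)) is a uniformly random ordered pair of distinct values from {1, …, 108}; by symmetry P[π(i) > π(i+1)] = 1/2.
By linearity: E[X] = 107 · (1/2) = (108 − 1) · (1/2) = 107/2 ≈ 53.500000.

E[X] = 107/2 = 53.500000.


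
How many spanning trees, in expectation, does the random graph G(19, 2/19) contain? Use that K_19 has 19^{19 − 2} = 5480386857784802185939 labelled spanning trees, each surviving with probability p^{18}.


K_19 has 19^{19 − 2} = 5480386857784802185939 labelled spanning trees.
For each such spanning tree H, let X_H = 1 if all 18 edges of H are present in G. Then P[X_H = 1] = p^{18} = (2/19)^{18} = 262144/104127350297911241532841.
By linearity of expectation: E[X] = Σ_H E[X_H] = 5480386857784802185939 · p^{18} = 5480386857784802185939 · 262144/104127350297911241532841 = 262144/19.
Numerically: E[X] ≈ 13797.1.

E[X] = 5480386857784802185939 · (2/19)^{18} = 262144/19 ≈ 13797.1.


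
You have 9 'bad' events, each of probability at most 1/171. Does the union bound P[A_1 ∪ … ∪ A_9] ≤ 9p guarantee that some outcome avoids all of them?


Union bound: P[∪_{i=1}^{9} A_i] ≤ Σ_i P[A_i] ≤ 9·p = 9·(1/171) = 1/19.
Numerically: 1/19 ≈ 0.05263.
Is 1/19 < 1? YES.
Since P[∪ A_i] ≤ 1/19 < 1, the complement has P[∩ A_i^c] ≥ 1 − 1/19 = 18/19 > 0, so some outcome avoids every A_i.

9·p = 1/19 ≈ 0.05263; existence CERTIFIED by the union bound.


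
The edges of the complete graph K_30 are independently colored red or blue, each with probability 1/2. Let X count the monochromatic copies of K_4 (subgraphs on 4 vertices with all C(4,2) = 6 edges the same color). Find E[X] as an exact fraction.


Let X = Σ_S X_S over the C(30, 4) = 27405 subsets S of size 4, where X_S = 1 if the K_4 on S is monochromatic.
For a fixed S, the K_4 on S has C(4, 2) = 6 edges. P[all 6 edges red] = (1/2)^6, and likewise for blue, so P[monochromatic] = 2·(1/2)^6 = 2^{1 − 6} = 1/32.
By linearity of expectation: E[X] = C(30, 4) · 2^{1 − 6} = 27405 · 1/32 = 27405/32.
Numerically: E[X] ≈ 856.406250.

E[X] = C(30,4)·2^(1−C(4,2)) = 27405/32 ≈ 856.406250.


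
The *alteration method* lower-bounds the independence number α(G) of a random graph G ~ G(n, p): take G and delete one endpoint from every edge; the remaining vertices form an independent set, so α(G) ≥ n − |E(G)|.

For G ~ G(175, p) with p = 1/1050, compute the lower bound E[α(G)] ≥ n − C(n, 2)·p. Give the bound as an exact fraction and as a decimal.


E[|E(G)|] = C(175, 2)·p = 15225 · (1/1050) = 29/2.
E[α(G)] ≥ n − E[|E(G)|] = 175 − 29/2 = 321/2.
Numerically: ≈ 160.5000.
(This is only a lower bound; the true E[α(G)] may be larger.)

E[α(G)] ≥ 321/2 ≈ 160.5000.


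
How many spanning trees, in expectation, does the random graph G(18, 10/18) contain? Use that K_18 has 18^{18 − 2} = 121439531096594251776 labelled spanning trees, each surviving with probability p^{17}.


K_18 has 18^{18 − 2} = 121439531096594251776 labelled spanning trees.
For each such spanning tree H, let X_H = 1 if all 17 edges of H are present in G. Then P[X_H = 1] = p^{17} = (5/9)^{17} = 762939453125/16677181699666569.
By linearity: E[X] = Σ_H E[X_H] = 121439531096594251776 · p^{17} = 121439531096594251776 · 762939453125/16677181699666569 = 50000000000000000/9.
Numerically: E[X] ≈ 5.56e+15.

E[X] = 121439531096594251776 · (5/9)^{17} = 50000000000000000/9 ≈ 5.56e+15.


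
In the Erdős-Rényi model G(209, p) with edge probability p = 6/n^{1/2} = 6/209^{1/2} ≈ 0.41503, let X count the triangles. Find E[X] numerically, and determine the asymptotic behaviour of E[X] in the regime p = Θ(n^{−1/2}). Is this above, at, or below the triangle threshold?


Number of potential triangles: C(209, 3) = 1499784.
Each occurs with probability p³ ≈ (0.41503)³ ≈ 7.1488193e-02.
By linearity: E[X] = C(209, 3)·p³ ≈ 1499784 · 7.1488193e-02 ≈ 107216.84864.
Since α = 1/2 < 1, p = c/n^{1/2} ≫ 1/n is above the triangle threshold p ~ 1/n. Asymptotically E[X] ~ (c³/6)·n^{3(1−α)} = (6³/6)·n^{1.5} → ∞; triangles are abundant w.h.p.

E[X] ≈ 107216.84864; in regime p = Θ(1/n^{1/2}) E[X] diverges (above the triangle threshold p ~ 1/n).


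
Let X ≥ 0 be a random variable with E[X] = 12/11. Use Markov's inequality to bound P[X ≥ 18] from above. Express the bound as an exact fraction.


μ = E[X] = 12/11, a = 18.
Markov: P[X ≥ 18] ≤ μ/a = (12/11)/18 = 2/33.
Numerically: ≈ 0.06061.
(Since a = 18 > μ = 1.09091, the bound 2/33 is < 1 and informative.)

P[X ≥ 18] ≤ 2/33 ≈ 0.06061.


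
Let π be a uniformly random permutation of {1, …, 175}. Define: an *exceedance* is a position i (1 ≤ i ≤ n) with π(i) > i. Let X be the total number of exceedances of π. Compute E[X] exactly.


Write X = Σ_{i=1}^{175} X_i, where X_i = 1_{π(i) > i}.
For each fixed i, π(i) is uniform over {1, …, 175} (marginal of a uniform permutation), so P[π(i) > i] = (n − i)/n. Summing: Σ_{i=1}^{175} (n − i)/n = (0 + 1 + … + 174)/175 = 175(175 − 1)/(2·175) = (175 − 1)/2.
Hence E[X] = Σ_{i=1}^{175} (175 − i)/175 = 87 ≈ 87.000.

E[X] = 87 = 87.000.


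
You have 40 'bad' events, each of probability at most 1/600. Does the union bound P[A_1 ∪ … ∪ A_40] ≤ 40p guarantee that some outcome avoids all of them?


Union bound: P[∪_{i=1}^{40} A_i] ≤ Σ_i P[A_i] ≤ 40·p = 40·(1/600) = 1/15.
Numerically: 1/15 ≈ 0.0666667.
Is 1/15 < 1? YES.
Since P[∪ A_i] ≤ 1/15 < 1, the complement has P[∩ A_i^c] ≥ 1 − 1/15 = 14/15 > 0, so some outcome avoids every A_i.

40·p = 1/15 ≈ 0.0666667; existence CERTIFIED by the union bound.


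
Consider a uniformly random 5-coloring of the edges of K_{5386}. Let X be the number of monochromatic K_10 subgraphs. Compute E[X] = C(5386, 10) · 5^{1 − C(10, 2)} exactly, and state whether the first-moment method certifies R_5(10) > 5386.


E[X] = C(5386, 10) · 5^{1 − 45} = 5613966214234562222231428510561 · 5^{−44} = 5613966214234562222231428510561/5684341886080801486968994140625.
As a reduced fraction: E[X] = 5613966214234562222231428510561/5684341886080801486968994140625 ≈ 0.9876194.
Is E[X] < 1? YES.
Since E[X] < 1, there exists a 5-coloring of K_{5386} with no monochromatic K_10; hence R_5(10) > 5386.

E[X] = 5613966214234562222231428510561/5684341886080801486968994140625 ≈ 0.9876194; E[X] < 1, so R_5(10) > 5386.


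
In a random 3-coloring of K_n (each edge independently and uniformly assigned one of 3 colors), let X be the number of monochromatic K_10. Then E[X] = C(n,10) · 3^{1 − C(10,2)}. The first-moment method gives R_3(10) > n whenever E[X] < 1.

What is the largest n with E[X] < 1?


We need C(n, 10) · 3^{1 − 45} < 1, i.e. C(n, 10) < 3^{45 − 1} = 984770902183611232881.
Check values of n near the boundary:
  n = 570: C(570, 10) = 921524823451961408691; 921524823451961408691 < 984770902183611232881? YES
  n = 571: C(571, 10) = 937951290893172842001; 937951290893172842001 < 984770902183611232881? YES
  n = 572: C(572, 10) = 954640815642161682606; 954640815642161682606 < 984770902183611232881? YES
  n = 573: C(573, 10) = 971597135635805762226; 971597135635805762226 < 984770902183611232881? YES
  n = 574: C(574, 10) = 988824035203816502691; 988824035203816502691 < 984770902183611232881? NO
The largest n with C(n, 10) < 984770902183611232881 is n = 573 (where E[X] = 35985079097622435638/36472996377170786403 ≈ 0.986623). Hence R_3(10) > 573, i.e. R_3(10) ≥ 574.

Largest n = 573; hence R_3(10) > 573.


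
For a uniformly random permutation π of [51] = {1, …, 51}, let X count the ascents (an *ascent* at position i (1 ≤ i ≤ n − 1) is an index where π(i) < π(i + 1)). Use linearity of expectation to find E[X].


Write X = Σ X_I over i = 1, …, 50, with X_I the indicator of one ascent.
There are 50 indicators.
For each fixed i, the pair (π(i), π(i+1)) is a uniformly random ordered pair of distinct values from {1, …, 51}; by symmetry P[π(i) < π(i+1)] = 1/2.
By linearity: E[X] = 50 · (1/2) = (51 − 1) · (1/2) = 25 ≈ 25.000000.

E[X] = 25 = 25.000000.


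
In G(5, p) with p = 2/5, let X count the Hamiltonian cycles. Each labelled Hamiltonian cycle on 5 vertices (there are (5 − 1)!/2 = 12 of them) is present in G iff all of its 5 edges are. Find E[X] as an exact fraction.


K_5 has (5 − 1)!/2 = 12 labelled Hamiltonian cycles.
For each such Hamiltonian cycle H, let X_H = 1 if all 5 edges of H are present in G. Then P[X_H = 1] = p^{5} = (2/5)^{5} = 32/3125.
By linearity of expectation: E[X] = Σ_H E[X_H] = 12 · p^{5} = 12 · 32/3125 = 384/3125.
Numerically: E[X] ≈ 0.123.

E[X] = 12 · (2/5)^{5} = 384/3125 ≈ 0.123.


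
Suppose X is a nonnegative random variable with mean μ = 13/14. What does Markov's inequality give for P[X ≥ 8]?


μ = E[X] = 13/14, a = 8.
Markov: P[X ≥ 8] ≤ μ/a = (13/14)/8 = 13/112.
Numerically: ≈ 0.11607.
(Since a = 8 > μ = 0.92857, the bound 13/112 is < 1 and informative.)

P[X ≥ 8] ≤ 13/112 ≈ 0.11607.


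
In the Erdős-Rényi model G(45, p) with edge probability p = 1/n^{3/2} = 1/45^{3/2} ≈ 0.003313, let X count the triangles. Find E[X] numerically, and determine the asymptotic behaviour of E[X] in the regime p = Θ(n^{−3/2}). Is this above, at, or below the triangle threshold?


Number of potential triangles: C(45, 3) = 14190.
Each occurs with probability p³ ≈ (0.003313)³ ≈ 3.635329e-08.
By linearity: E[X] = C(45, 3)·p³ ≈ 14190 · 3.635329e-08 ≈ 0.0005.
Since α = 3/2 > 1, p = c/n^{3/2} = o(1/n) is below the triangle threshold p ~ 1/n. Asymptotically E[X] ~ (c³/6)·n^{3(1−α)} = (1³/6)·n^{-1.5} → 0, so by Markov's inequality G has no triangles w.h.p.

E[X] ≈ 0.0005; in regime p = Θ(1/n^{3/2}) E[X] tends to 0 (below the triangle threshold p ~ 1/n).


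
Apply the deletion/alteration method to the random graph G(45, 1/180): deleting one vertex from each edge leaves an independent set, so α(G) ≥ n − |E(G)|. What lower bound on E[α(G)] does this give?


E[|E(G)|] = C(45, 2)·p = 990 · (1/180) = 11/2.
E[α(G)] ≥ n − E[|E(G)|] = 45 − 11/2 = 79/2.
Numerically: ≈ 39.50000.
(This is only a lower bound; the true E[α(G)] may be larger.)

E[α(G)] ≥ 79/2 ≈ 39.50000.


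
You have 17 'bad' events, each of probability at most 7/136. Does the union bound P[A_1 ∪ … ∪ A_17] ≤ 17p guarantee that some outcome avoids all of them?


Union bound: P[∪_{i=1}^{17} A_i] ≤ Σ_i P[A_i] ≤ 17·p = 17·(7/136) = 7/8.
Numerically: 7/8 ≈ 0.8750.
Is 7/8 < 1? YES.
Since P[∪ A_i] ≤ 7/8 < 1, the complement has P[∩ A_i^c] ≥ 1 − 7/8 = 1/8 > 0, so some outcome avoids every A_i.

17·p = 7/8 ≈ 0.8750; existence CERTIFIED by the union bound.


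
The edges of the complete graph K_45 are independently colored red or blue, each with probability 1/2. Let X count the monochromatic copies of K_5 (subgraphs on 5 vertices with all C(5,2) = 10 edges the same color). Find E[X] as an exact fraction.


Let X = Σ_S X_S over the C(45, 5) = 1221759 subsets S of size 5, where X_S = 1 if the K_5 on S is monochromatic.
For a fixed S, the K_5 on S has C(5, 2) = 10 edges. P[all 10 edges red] = (1/2)^10, and likewise for blue, so P[monochromatic] = 2·(1/2)^10 = 2^{1 − 10} = 1/512.
By linearity of expectation: E[X] = C(45, 5) · 2^{1 − 10} = 1221759 · 1/512 = 1221759/512.
Numerically: E[X] ≈ 2386.2480.

E[X] = C(45,5)·2^(1−C(5,2)) = 1221759/512 ≈ 2386.2480.


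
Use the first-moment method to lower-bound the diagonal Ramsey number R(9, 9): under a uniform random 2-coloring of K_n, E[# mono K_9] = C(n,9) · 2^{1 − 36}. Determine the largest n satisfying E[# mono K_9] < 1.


We need C(n, 9) · 2^{1 − 36} < 1, i.e. C(n, 9) < 2^{36 − 1} = 34359738368.
Check values of n near the boundary:
  n = 61: C(61, 9) = 17341763505; 17341763505 < 34359738368? YES
  n = 62: C(62, 9) = 20286591270; 20286591270 < 34359738368? YES
  n = 63: C(63, 9) = 23667689815; 23667689815 < 34359738368? YES
  n = 64: C(64, 9) = 27540584512; 27540584512 < 34359738368? YES
  n = 65: C(65, 9) = 31966749880; 31966749880 < 34359738368? YES
  n = 66: C(66, 9) = 37014131440; 37014131440 < 34359738368? NO
  n = 67: C(67, 9) = 42757703560; 42757703560 < 34359738368? NO
The largest n with C(n, 9) < 34359738368 is n = 65 (where E[X] = 3995843735/4294967296 ≈ 0.9303549). Hence R(9, 9) > 65, i.e. R(9, 9) ≥ 66.

Largest n = 65; hence R(9, 9) > 65.


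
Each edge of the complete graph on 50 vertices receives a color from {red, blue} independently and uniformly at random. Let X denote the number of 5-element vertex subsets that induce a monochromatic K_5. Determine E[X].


Let X = Σ_S X_S over the C(50, 5) = 2118760 subsets S of size 5, where X_S = 1 if the K_5 on S is monochromatic.
For a fixed S, the K_5 on S has C(5, 2) = 10 edges. P[all 10 edges red] = (1/2)^10, and likewise for blue, so P[monochromatic] = 2·(1/2)^10 = 2^{1 − 10} = 1/512.
Summing: E[X] = C(50, 5) · 2^{1 − 10} = 2118760 · 1/512 = 264845/64.
Numerically: E[X] ≈ 4138.20312.

E[X] = C(50,5)·2^(1−C(5,2)) = 264845/64 ≈ 4138.20312.


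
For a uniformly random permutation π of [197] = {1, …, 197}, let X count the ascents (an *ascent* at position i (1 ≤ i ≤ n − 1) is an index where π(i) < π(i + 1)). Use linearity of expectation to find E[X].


Write X = Σ X_I over i = 1, …, 196, with X_I the indicator of one ascent.
There are 196 indicators.
For each fixed i, the pair (π(i), π(i+1)) is a uniformly random ordered pair of distinct values from {1, …, 197}; by symmetry P[π(i) < π(i+1)] = 1/2.
By linearity: E[X] = 196 · (1/2) = (197 − 1) · (1/2) = 98 ≈ 98.000000.

E[X] = 98 = 98.000000.


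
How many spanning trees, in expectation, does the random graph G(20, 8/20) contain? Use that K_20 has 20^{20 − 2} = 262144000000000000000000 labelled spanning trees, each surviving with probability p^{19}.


K_20 has 20^{20 − 2} = 262144000000000000000000 labelled spanning trees.
For each such spanning tree H, let X_H = 1 if all 19 edges of H are present in G. Then P[X_H = 1] = p^{19} = (2/5)^{19} = 524288/19073486328125.
Summing the indicators: E[X] = Σ_H E[X_H] = 262144000000000000000000 · p^{19} = 262144000000000000000000 · 524288/19073486328125 = 36028797018963968/5.
Numerically: E[X] ≈ 7.21e+15.

E[X] = 262144000000000000000000 · (2/5)^{19} = 36028797018963968/5 ≈ 7.21e+15.


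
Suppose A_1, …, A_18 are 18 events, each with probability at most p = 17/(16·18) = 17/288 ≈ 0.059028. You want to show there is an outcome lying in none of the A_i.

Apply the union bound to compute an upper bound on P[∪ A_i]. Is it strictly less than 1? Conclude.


Union bound: P[∪_{i=1}^{18} A_i] ≤ Σ_i P[A_i] ≤ 18·p = 18·(17/288) = 17/16.
Numerically: 17/16 ≈ 1.062500.
Is 17/16 < 1? NO.
Since the bound 17/16 is ≥ 1, the union bound is uninformative here; it does NOT by itself certify existence.

18·p = 17/16 ≈ 1.062500; existence NOT certified by the union bound.


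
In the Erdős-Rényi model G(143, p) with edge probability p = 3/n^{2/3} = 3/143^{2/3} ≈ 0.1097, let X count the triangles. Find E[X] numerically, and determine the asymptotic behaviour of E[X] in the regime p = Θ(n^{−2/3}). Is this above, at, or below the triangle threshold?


Number of potential triangles: C(143, 3) = 477191.
Each occurs with probability p³ ≈ (0.1097)³ ≈ 1.320358e-03.
By linearity: E[X] = C(143, 3)·p³ ≈ 477191 · 1.320358e-03 ≈ 630.0629.
Since α = 2/3 < 1, p = c/n^{2/3} ≫ 1/n is above the triangle threshold p ~ 1/n. Asymptotically E[X] ~ (c³/6)·n^{3(1−α)} = (3³/6)·n^{1} → ∞; triangles are abundant w.h.p.

E[X] ≈ 630.0629; in regime p = Θ(1/n^{2/3}) E[X] diverges (above the triangle threshold p ~ 1/n).


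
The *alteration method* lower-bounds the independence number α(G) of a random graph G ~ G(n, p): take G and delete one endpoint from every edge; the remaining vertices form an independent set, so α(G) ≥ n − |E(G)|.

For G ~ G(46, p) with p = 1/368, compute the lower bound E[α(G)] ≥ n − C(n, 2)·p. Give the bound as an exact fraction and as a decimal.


E[|E(G)|] = C(46, 2)·p = 1035 · (1/368) = 45/16.
E[α(G)] ≥ n − E[|E(G)|] = 46 − 45/16 = 691/16.
Numerically: ≈ 43.188.
(This is only a lower bound; the true E[α(G)] may be larger.)

E[α(G)] ≥ 691/16 ≈ 43.188.


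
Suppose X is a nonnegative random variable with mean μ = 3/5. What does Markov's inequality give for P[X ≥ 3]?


μ = E[X] = 3/5, a = 3.
Markov: P[X ≥ 3] ≤ μ/a = (3/5)/3 = 1/5.
Numerically: ≈ 0.2000.
(Since a = 3 > μ = 0.6000, the bound 1/5 is < 1 and informative.)

P[X ≥ 3] ≤ 1/5 ≈ 0.2000.


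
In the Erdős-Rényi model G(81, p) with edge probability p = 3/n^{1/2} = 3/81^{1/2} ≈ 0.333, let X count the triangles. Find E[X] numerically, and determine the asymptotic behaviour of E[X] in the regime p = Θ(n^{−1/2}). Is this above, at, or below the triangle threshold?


Number of potential triangles: C(81, 3) = 85320.
Each occurs with probability p³ ≈ (0.333)³ ≈ 3.70370e-02.
By linearity: E[X] = C(81, 3)·p³ ≈ 85320 · 3.70370e-02 ≈ 3160.000.
Since α = 1/2 < 1, p = c/n^{1/2} ≫ 1/n is above the triangle threshold p ~ 1/n. Asymptotically E[X] ~ (c³/6)·n^{3(1−α)} = (3³/6)·n^{1.5} → ∞; triangles are abundant w.h.p.

E[X] ≈ 3160.000; in regime p = Θ(1/n^{1/2}) E[X] diverges (above the triangle threshold p ~ 1/n).


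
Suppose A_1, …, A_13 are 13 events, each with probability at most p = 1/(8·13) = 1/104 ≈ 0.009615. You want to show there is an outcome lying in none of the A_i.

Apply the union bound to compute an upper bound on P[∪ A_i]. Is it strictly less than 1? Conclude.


Union bound: P[∪_{i=1}^{13} A_i] ≤ Σ_i P[A_i] ≤ 13·p = 13·(1/104) = 1/8.
Numerically: 1/8 ≈ 0.125000.
Is 1/8 < 1? YES.
Since P[∪ A_i] ≤ 1/8 < 1, the complement has P[∩ A_i^c] ≥ 1 − 1/8 = 7/8 > 0, so some outcome avoids every A_i.

13·p = 1/8 ≈ 0.125000; existence CERTIFIED by the union bound.


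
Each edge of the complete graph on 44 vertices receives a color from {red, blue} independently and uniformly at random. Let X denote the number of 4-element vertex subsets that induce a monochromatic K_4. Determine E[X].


Let X = Σ_S X_S over the C(44, 4) = 135751 subsets S of size 4, where X_S = 1 if the K_4 on S is monochromatic.
For a fixed S, the K_4 on S has C(4, 2) = 6 edges. P[all 6 edges red] = (1/2)^6, and likewise for blue, so P[monochromatic] = 2·(1/2)^6 = 2^{1 − 6} = 1/32.
Summing: E[X] = C(44, 4) · 2^{1 − 6} = 135751 · 1/32 = 135751/32.
Numerically: E[X] ≈ 4242.21875.

E[X] = C(44,4)·2^(1−C(4,2)) = 135751/32 ≈ 4242.21875.


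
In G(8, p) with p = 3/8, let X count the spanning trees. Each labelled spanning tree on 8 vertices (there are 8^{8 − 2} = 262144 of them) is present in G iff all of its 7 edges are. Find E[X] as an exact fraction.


K_8 has 8^{8 − 2} = 262144 labelled spanning trees.
For each such spanning tree H, let X_H = 1 if all 7 edges of H are present in G. Then P[X_H = 1] = p^{7} = (3/8)^{7} = 2187/2097152.
Summing the indicators: E[X] = Σ_H E[X_H] = 262144 · p^{7} = 262144 · 2187/2097152 = 2187/8.
Numerically: E[X] ≈ 273.4.

E[X] = 262144 · (3/8)^{7} = 2187/8 ≈ 273.4.


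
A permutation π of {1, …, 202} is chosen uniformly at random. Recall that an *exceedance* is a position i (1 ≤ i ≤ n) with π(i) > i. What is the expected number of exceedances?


Write X = Σ_{i=1}^{202} X_i, where X_i = 1_{π(i) > i}.
For each fixed i, π(i) is uniform over {1, …, 202} (marginal of a uniform permutation), so P[π(i) > i] = (n − i)/n. Summing: Σ_{i=1}^{202} (n − i)/n = (0 + 1 + … + 201)/202 = 202(202 − 1)/(2·202) = (202 − 1)/2.
Hence E[X] = Σ_{i=1}^{202} (202 − i)/202 = 201/2 ≈ 100.5000.

E[X] = 201/2 = 100.5000.


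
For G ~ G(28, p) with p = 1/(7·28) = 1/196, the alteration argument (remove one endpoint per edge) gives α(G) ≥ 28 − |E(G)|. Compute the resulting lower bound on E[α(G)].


E[|E(G)|] = C(28, 2)·p = 378 · (1/196) = 27/14.
E[α(G)] ≥ n − E[|E(G)|] = 28 − 27/14 = 365/14.
Numerically: ≈ 26.07143.
(This is only a lower bound; the true E[α(G)] may be larger.)

E[α(G)] ≥ 365/14 ≈ 26.07143.


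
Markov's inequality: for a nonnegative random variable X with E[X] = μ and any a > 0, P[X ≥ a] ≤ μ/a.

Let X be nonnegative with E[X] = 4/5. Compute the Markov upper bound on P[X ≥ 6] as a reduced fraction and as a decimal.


μ = E[X] = 4/5, a = 6.
Markov: P[X ≥ 6] ≤ μ/a = (4/5)/6 = 2/15.
Numerically: ≈ 0.1333.
(Since a = 6 > μ = 0.8000, the bound 2/15 is < 1 and informative.)

P[X ≥ 6] ≤ 2/15 ≈ 0.1333.


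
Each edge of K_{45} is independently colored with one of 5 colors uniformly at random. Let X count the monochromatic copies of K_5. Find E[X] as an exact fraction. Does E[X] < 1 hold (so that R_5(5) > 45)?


E[X] = C(45, 5) · 5^{1 − 10} = 1221759 · 5^{−9} = 1221759/1953125.
As a reduced fraction: E[X] = 1221759/1953125 ≈ 0.626.
Is E[X] < 1? YES.
Since E[X] < 1, there exists a 5-coloring of K_{45} with no monochromatic K_5; hence R_5(5) > 45.

E[X] = 1221759/1953125 ≈ 0.626; E[X] < 1, so R_5(5) > 45.


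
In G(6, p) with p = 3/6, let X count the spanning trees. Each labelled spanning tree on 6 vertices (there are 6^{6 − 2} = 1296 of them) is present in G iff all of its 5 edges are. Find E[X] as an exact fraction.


K_6 has 6^{6 − 2} = 1296 labelled spanning trees.
For each such spanning tree H, let X_H = 1 if all 5 edges of H are present in G. Then P[X_H = 1] = p^{5} = (1/2)^{5} = 1/32.
By linearity: E[X] = Σ_H E[X_H] = 1296 · p^{5} = 1296 · 1/32 = 81/2.
Numerically: E[X] ≈ 40.5.

E[X] = 1296 · (1/2)^{5} = 81/2 ≈ 40.5.


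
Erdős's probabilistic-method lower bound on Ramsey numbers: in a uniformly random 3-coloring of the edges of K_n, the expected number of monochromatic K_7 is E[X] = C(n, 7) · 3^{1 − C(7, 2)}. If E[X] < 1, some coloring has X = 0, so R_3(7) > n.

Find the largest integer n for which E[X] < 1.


We need C(n, 7) · 3^{1 − 21} < 1, i.e. C(n, 7) < 3^{21 − 1} = 3486784401.
Check values of n near the boundary:
  n = 76: C(76, 7) = 2186189400; 2186189400 < 3486784401? YES
  n = 77: C(77, 7) = 2404808340; 2404808340 < 3486784401? YES
  n = 78: C(78, 7) = 2641902120; 2641902120 < 3486784401? YES
  n = 79: C(79, 7) = 2898753715; 2898753715 < 3486784401? YES
  n = 80: C(80, 7) = 3176716400; 3176716400 < 3486784401? YES
  n = 81: C(81, 7) = 3477216600; 3477216600 < 3486784401? YES
  n = 82: C(82, 7) = 3801756816; 3801756816 < 3486784401? NO
The largest n with C(n, 7) < 3486784401 is n = 81 (where E[X] = 42928600/43046721 ≈ 0.997256). Hence R_3(7) > 81, i.e. R_3(7) ≥ 82.

Largest n = 81; hence R_3(7) > 81.


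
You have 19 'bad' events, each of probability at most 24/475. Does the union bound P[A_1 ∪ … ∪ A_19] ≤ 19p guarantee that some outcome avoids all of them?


Union bound: P[∪_{i=1}^{19} A_i] ≤ Σ_i P[A_i] ≤ 19·p = 19·(24/475) = 24/25.
Numerically: 24/25 ≈ 0.960.
Is 24/25 < 1? YES.
Since P[∪ A_i] ≤ 24/25 < 1, the complement has P[∩ A_i^c] ≥ 1 − 24/25 = 1/25 > 0, so some outcome avoids every A_i.

19·p = 24/25 ≈ 0.960; existence CERTIFIED by the union bound.
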